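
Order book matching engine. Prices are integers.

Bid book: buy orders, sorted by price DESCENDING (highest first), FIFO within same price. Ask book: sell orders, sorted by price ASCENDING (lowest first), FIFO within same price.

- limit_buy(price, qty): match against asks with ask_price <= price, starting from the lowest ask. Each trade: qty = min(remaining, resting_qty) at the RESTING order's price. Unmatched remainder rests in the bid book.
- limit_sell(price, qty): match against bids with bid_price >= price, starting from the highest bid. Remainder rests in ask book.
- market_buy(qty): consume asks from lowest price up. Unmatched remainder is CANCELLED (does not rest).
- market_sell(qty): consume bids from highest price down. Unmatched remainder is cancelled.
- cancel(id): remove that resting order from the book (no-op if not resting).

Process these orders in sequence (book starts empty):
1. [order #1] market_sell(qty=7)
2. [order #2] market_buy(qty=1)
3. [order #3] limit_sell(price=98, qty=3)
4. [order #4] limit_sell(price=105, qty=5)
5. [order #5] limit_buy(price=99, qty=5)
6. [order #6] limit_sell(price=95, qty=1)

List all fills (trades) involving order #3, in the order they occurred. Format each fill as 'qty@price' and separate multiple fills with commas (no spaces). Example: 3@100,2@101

Answer: 3@98

Derivation:
After op 1 [order #1] market_sell(qty=7): fills=none; bids=[-] asks=[-]
After op 2 [order #2] market_buy(qty=1): fills=none; bids=[-] asks=[-]
After op 3 [order #3] limit_sell(price=98, qty=3): fills=none; bids=[-] asks=[#3:3@98]
After op 4 [order #4] limit_sell(price=105, qty=5): fills=none; bids=[-] asks=[#3:3@98 #4:5@105]
After op 5 [order #5] limit_buy(price=99, qty=5): fills=#5x#3:3@98; bids=[#5:2@99] asks=[#4:5@105]
After op 6 [order #6] limit_sell(price=95, qty=1): fills=#5x#6:1@99; bids=[#5:1@99] asks=[#4:5@105]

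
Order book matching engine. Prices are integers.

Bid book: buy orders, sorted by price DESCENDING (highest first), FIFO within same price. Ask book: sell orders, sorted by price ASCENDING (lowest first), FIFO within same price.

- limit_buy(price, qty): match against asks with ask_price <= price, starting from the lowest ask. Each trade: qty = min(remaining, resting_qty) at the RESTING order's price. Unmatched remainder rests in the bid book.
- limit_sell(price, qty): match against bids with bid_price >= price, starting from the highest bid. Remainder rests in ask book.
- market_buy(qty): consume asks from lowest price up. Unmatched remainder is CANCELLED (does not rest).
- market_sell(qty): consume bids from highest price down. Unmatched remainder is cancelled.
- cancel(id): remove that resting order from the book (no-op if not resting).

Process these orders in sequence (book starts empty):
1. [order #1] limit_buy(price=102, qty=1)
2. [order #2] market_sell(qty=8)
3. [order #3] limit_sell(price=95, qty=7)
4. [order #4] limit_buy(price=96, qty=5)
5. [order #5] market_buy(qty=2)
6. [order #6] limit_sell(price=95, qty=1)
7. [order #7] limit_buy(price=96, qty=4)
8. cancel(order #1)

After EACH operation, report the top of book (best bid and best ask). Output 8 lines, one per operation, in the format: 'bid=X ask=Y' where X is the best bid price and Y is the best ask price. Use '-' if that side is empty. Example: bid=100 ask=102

After op 1 [order #1] limit_buy(price=102, qty=1): fills=none; bids=[#1:1@102] asks=[-]
After op 2 [order #2] market_sell(qty=8): fills=#1x#2:1@102; bids=[-] asks=[-]
After op 3 [order #3] limit_sell(price=95, qty=7): fills=none; bids=[-] asks=[#3:7@95]
After op 4 [order #4] limit_buy(price=96, qty=5): fills=#4x#3:5@95; bids=[-] asks=[#3:2@95]
After op 5 [order #5] market_buy(qty=2): fills=#5x#3:2@95; bids=[-] asks=[-]
After op 6 [order #6] limit_sell(price=95, qty=1): fills=none; bids=[-] asks=[#6:1@95]
After op 7 [order #7] limit_buy(price=96, qty=4): fills=#7x#6:1@95; bids=[#7:3@96] asks=[-]
After op 8 cancel(order #1): fills=none; bids=[#7:3@96] asks=[-]

Answer: bid=102 ask=-
bid=- ask=-
bid=- ask=95
bid=- ask=95
bid=- ask=-
bid=- ask=95
bid=96 ask=-
bid=96 ask=-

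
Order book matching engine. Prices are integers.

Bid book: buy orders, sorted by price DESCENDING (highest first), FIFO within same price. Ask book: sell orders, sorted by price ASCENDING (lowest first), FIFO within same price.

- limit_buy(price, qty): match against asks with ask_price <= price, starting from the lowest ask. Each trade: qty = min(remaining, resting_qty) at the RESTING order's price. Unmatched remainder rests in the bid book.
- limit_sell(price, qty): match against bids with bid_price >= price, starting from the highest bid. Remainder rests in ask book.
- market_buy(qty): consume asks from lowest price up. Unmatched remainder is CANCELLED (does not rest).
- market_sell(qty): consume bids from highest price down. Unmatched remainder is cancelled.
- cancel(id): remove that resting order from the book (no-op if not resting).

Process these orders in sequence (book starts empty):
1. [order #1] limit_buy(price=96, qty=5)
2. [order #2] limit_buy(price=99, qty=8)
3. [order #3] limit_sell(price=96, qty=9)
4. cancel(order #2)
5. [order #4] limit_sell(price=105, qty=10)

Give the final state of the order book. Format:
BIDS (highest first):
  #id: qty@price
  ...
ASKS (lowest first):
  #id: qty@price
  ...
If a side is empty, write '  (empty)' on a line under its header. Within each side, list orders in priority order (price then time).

After op 1 [order #1] limit_buy(price=96, qty=5): fills=none; bids=[#1:5@96] asks=[-]
After op 2 [order #2] limit_buy(price=99, qty=8): fills=none; bids=[#2:8@99 #1:5@96] asks=[-]
After op 3 [order #3] limit_sell(price=96, qty=9): fills=#2x#3:8@99 #1x#3:1@96; bids=[#1:4@96] asks=[-]
After op 4 cancel(order #2): fills=none; bids=[#1:4@96] asks=[-]
After op 5 [order #4] limit_sell(price=105, qty=10): fills=none; bids=[#1:4@96] asks=[#4:10@105]

Answer: BIDS (highest first):
  #1: 4@96
ASKS (lowest first):
  #4: 10@105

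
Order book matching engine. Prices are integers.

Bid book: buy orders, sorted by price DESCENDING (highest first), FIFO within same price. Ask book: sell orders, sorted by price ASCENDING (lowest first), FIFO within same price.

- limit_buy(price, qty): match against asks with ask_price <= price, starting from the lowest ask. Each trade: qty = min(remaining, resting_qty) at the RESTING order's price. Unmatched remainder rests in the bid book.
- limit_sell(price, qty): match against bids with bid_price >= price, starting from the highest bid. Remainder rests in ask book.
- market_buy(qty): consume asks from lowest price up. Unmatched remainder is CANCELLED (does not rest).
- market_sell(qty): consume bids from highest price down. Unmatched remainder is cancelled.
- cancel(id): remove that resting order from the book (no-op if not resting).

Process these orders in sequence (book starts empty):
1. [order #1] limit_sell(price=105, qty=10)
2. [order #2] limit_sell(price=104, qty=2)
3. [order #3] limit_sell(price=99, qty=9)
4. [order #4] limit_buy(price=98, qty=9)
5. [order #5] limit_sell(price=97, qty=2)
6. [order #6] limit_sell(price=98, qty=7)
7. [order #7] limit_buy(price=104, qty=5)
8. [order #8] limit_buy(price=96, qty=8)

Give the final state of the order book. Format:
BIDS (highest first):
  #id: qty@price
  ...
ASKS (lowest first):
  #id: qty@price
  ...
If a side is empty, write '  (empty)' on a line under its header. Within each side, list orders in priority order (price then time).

After op 1 [order #1] limit_sell(price=105, qty=10): fills=none; bids=[-] asks=[#1:10@105]
After op 2 [order #2] limit_sell(price=104, qty=2): fills=none; bids=[-] asks=[#2:2@104 #1:10@105]
After op 3 [order #3] limit_sell(price=99, qty=9): fills=none; bids=[-] asks=[#3:9@99 #2:2@104 #1:10@105]
After op 4 [order #4] limit_buy(price=98, qty=9): fills=none; bids=[#4:9@98] asks=[#3:9@99 #2:2@104 #1:10@105]
After op 5 [order #5] limit_sell(price=97, qty=2): fills=#4x#5:2@98; bids=[#4:7@98] asks=[#3:9@99 #2:2@104 #1:10@105]
After op 6 [order #6] limit_sell(price=98, qty=7): fills=#4x#6:7@98; bids=[-] asks=[#3:9@99 #2:2@104 #1:10@105]
After op 7 [order #7] limit_buy(price=104, qty=5): fills=#7x#3:5@99; bids=[-] asks=[#3:4@99 #2:2@104 #1:10@105]
After op 8 [order #8] limit_buy(price=96, qty=8): fills=none; bids=[#8:8@96] asks=[#3:4@99 #2:2@104 #1:10@105]

Answer: BIDS (highest first):
  #8: 8@96
ASKS (lowest first):
  #3: 4@99
  #2: 2@104
  #1: 10@105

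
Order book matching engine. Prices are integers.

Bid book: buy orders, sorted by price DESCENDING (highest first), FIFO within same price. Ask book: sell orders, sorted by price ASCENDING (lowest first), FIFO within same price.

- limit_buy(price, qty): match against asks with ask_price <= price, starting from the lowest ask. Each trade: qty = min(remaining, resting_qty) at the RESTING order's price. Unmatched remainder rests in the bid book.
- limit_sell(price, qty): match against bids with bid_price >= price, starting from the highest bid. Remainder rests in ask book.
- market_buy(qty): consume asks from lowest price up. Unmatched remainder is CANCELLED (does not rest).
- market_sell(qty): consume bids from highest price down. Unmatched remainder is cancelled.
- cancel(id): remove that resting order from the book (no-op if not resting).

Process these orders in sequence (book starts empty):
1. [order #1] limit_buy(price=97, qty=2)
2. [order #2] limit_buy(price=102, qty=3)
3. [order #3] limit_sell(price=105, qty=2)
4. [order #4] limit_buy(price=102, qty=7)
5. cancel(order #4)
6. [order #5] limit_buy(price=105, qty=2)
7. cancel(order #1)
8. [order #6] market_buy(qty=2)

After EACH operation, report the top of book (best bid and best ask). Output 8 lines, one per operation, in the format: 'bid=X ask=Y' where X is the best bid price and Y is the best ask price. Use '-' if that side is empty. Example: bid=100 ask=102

Answer: bid=97 ask=-
bid=102 ask=-
bid=102 ask=105
bid=102 ask=105
bid=102 ask=105
bid=102 ask=-
bid=102 ask=-
bid=102 ask=-

Derivation:
After op 1 [order #1] limit_buy(price=97, qty=2): fills=none; bids=[#1:2@97] asks=[-]
After op 2 [order #2] limit_buy(price=102, qty=3): fills=none; bids=[#2:3@102 #1:2@97] asks=[-]
After op 3 [order #3] limit_sell(price=105, qty=2): fills=none; bids=[#2:3@102 #1:2@97] asks=[#3:2@105]
After op 4 [order #4] limit_buy(price=102, qty=7): fills=none; bids=[#2:3@102 #4:7@102 #1:2@97] asks=[#3:2@105]
After op 5 cancel(order #4): fills=none; bids=[#2:3@102 #1:2@97] asks=[#3:2@105]
After op 6 [order #5] limit_buy(price=105, qty=2): fills=#5x#3:2@105; bids=[#2:3@102 #1:2@97] asks=[-]
After op 7 cancel(order #1): fills=none; bids=[#2:3@102] asks=[-]
After op 8 [order #6] market_buy(qty=2): fills=none; bids=[#2:3@102] asks=[-]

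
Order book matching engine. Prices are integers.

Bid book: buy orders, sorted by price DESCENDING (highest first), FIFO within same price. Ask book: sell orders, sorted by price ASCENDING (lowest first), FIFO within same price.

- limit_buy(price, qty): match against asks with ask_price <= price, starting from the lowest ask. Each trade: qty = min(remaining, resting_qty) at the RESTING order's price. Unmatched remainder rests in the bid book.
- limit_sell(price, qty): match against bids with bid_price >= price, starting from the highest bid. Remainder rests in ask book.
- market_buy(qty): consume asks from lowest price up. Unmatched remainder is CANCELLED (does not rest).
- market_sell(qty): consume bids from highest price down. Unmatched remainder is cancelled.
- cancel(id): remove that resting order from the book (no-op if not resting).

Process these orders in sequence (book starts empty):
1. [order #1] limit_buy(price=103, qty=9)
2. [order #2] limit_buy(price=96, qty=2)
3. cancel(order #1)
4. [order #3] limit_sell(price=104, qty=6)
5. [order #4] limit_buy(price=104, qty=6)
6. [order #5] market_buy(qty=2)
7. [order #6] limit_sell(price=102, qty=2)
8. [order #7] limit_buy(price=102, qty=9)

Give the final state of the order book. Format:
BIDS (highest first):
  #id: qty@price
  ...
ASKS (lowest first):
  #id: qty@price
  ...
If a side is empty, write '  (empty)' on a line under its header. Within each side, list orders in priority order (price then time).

After op 1 [order #1] limit_buy(price=103, qty=9): fills=none; bids=[#1:9@103] asks=[-]
After op 2 [order #2] limit_buy(price=96, qty=2): fills=none; bids=[#1:9@103 #2:2@96] asks=[-]
After op 3 cancel(order #1): fills=none; bids=[#2:2@96] asks=[-]
After op 4 [order #3] limit_sell(price=104, qty=6): fills=none; bids=[#2:2@96] asks=[#3:6@104]
After op 5 [order #4] limit_buy(price=104, qty=6): fills=#4x#3:6@104; bids=[#2:2@96] asks=[-]
After op 6 [order #5] market_buy(qty=2): fills=none; bids=[#2:2@96] asks=[-]
After op 7 [order #6] limit_sell(price=102, qty=2): fills=none; bids=[#2:2@96] asks=[#6:2@102]
After op 8 [order #7] limit_buy(price=102, qty=9): fills=#7x#6:2@102; bids=[#7:7@102 #2:2@96] asks=[-]

Answer: BIDS (highest first):
  #7: 7@102
  #2: 2@96
ASKS (lowest first):
  (empty)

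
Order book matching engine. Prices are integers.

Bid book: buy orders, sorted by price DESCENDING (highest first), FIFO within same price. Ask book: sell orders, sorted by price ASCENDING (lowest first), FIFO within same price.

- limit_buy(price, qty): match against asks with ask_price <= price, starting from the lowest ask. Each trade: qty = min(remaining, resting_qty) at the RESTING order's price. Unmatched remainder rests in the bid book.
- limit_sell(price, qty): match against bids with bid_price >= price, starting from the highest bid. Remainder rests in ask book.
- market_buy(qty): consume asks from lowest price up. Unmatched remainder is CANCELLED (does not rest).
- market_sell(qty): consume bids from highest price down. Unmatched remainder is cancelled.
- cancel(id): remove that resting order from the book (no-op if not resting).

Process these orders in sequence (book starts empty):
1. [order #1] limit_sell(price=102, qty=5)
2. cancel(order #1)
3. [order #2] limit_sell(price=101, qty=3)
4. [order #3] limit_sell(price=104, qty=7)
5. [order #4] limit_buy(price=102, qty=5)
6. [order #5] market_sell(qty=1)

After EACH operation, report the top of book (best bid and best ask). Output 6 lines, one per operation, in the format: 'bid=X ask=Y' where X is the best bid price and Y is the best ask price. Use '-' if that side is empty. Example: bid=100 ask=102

After op 1 [order #1] limit_sell(price=102, qty=5): fills=none; bids=[-] asks=[#1:5@102]
After op 2 cancel(order #1): fills=none; bids=[-] asks=[-]
After op 3 [order #2] limit_sell(price=101, qty=3): fills=none; bids=[-] asks=[#2:3@101]
After op 4 [order #3] limit_sell(price=104, qty=7): fills=none; bids=[-] asks=[#2:3@101 #3:7@104]
After op 5 [order #4] limit_buy(price=102, qty=5): fills=#4x#2:3@101; bids=[#4:2@102] asks=[#3:7@104]
After op 6 [order #5] market_sell(qty=1): fills=#4x#5:1@102; bids=[#4:1@102] asks=[#3:7@104]

Answer: bid=- ask=102
bid=- ask=-
bid=- ask=101
bid=- ask=101
bid=102 ask=104
bid=102 ask=104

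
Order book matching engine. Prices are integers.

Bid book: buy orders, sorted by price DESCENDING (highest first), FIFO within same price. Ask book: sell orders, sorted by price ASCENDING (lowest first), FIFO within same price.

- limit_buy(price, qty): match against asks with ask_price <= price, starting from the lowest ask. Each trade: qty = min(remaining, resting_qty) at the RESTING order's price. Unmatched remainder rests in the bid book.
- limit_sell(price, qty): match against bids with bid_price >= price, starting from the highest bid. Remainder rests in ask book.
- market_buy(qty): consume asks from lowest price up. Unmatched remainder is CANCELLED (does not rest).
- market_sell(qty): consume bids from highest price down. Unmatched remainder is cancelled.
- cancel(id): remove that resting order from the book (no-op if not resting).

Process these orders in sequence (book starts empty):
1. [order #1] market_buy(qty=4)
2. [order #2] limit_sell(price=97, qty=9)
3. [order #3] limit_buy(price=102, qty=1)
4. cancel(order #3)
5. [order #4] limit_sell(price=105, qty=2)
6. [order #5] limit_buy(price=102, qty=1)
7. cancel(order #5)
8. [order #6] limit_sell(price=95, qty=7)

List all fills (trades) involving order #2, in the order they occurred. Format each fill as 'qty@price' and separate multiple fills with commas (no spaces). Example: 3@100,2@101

Answer: 1@97,1@97

Derivation:
After op 1 [order #1] market_buy(qty=4): fills=none; bids=[-] asks=[-]
After op 2 [order #2] limit_sell(price=97, qty=9): fills=none; bids=[-] asks=[#2:9@97]
After op 3 [order #3] limit_buy(price=102, qty=1): fills=#3x#2:1@97; bids=[-] asks=[#2:8@97]
After op 4 cancel(order #3): fills=none; bids=[-] asks=[#2:8@97]
After op 5 [order #4] limit_sell(price=105, qty=2): fills=none; bids=[-] asks=[#2:8@97 #4:2@105]
After op 6 [order #5] limit_buy(price=102, qty=1): fills=#5x#2:1@97; bids=[-] asks=[#2:7@97 #4:2@105]
After op 7 cancel(order #5): fills=none; bids=[-] asks=[#2:7@97 #4:2@105]
After op 8 [order #6] limit_sell(price=95, qty=7): fills=none; bids=[-] asks=[#6:7@95 #2:7@97 #4:2@105]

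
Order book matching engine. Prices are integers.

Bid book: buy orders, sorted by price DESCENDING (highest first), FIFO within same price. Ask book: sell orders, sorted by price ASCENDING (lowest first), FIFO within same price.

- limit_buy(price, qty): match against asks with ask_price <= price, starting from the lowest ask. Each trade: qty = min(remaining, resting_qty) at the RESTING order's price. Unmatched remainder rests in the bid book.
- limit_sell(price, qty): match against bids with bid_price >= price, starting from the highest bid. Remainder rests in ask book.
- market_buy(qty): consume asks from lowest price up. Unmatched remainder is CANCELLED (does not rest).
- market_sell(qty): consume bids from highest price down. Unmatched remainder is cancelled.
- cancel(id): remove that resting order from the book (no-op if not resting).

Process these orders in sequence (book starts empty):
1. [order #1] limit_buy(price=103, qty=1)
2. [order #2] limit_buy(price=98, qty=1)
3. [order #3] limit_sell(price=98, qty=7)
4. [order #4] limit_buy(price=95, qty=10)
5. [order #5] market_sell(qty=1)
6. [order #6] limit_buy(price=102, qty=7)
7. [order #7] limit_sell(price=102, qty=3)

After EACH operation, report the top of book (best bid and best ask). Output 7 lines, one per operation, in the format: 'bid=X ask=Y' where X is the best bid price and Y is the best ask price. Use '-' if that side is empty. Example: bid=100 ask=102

Answer: bid=103 ask=-
bid=103 ask=-
bid=- ask=98
bid=95 ask=98
bid=95 ask=98
bid=102 ask=-
bid=95 ask=102

Derivation:
After op 1 [order #1] limit_buy(price=103, qty=1): fills=none; bids=[#1:1@103] asks=[-]
After op 2 [order #2] limit_buy(price=98, qty=1): fills=none; bids=[#1:1@103 #2:1@98] asks=[-]
After op 3 [order #3] limit_sell(price=98, qty=7): fills=#1x#3:1@103 #2x#3:1@98; bids=[-] asks=[#3:5@98]
After op 4 [order #4] limit_buy(price=95, qty=10): fills=none; bids=[#4:10@95] asks=[#3:5@98]
After op 5 [order #5] market_sell(qty=1): fills=#4x#5:1@95; bids=[#4:9@95] asks=[#3:5@98]
After op 6 [order #6] limit_buy(price=102, qty=7): fills=#6x#3:5@98; bids=[#6:2@102 #4:9@95] asks=[-]
After op 7 [order #7] limit_sell(price=102, qty=3): fills=#6x#7:2@102; bids=[#4:9@95] asks=[#7:1@102]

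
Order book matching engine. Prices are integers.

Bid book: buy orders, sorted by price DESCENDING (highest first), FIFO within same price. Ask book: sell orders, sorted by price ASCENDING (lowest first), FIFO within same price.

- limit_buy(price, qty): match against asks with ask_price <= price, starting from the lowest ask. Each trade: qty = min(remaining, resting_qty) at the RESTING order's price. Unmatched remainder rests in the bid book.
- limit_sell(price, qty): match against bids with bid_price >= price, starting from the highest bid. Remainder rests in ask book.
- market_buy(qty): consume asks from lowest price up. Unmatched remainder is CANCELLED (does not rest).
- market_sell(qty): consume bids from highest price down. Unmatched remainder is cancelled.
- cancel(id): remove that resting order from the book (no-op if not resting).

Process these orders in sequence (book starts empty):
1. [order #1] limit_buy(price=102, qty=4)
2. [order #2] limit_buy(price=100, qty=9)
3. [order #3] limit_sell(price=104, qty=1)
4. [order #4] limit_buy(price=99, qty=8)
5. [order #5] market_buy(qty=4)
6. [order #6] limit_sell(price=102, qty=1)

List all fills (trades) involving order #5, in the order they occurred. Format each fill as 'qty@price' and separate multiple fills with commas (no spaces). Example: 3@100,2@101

After op 1 [order #1] limit_buy(price=102, qty=4): fills=none; bids=[#1:4@102] asks=[-]
After op 2 [order #2] limit_buy(price=100, qty=9): fills=none; bids=[#1:4@102 #2:9@100] asks=[-]
After op 3 [order #3] limit_sell(price=104, qty=1): fills=none; bids=[#1:4@102 #2:9@100] asks=[#3:1@104]
After op 4 [order #4] limit_buy(price=99, qty=8): fills=none; bids=[#1:4@102 #2:9@100 #4:8@99] asks=[#3:1@104]
After op 5 [order #5] market_buy(qty=4): fills=#5x#3:1@104; bids=[#1:4@102 #2:9@100 #4:8@99] asks=[-]
After op 6 [order #6] limit_sell(price=102, qty=1): fills=#1x#6:1@102; bids=[#1:3@102 #2:9@100 #4:8@99] asks=[-]

Answer: 1@104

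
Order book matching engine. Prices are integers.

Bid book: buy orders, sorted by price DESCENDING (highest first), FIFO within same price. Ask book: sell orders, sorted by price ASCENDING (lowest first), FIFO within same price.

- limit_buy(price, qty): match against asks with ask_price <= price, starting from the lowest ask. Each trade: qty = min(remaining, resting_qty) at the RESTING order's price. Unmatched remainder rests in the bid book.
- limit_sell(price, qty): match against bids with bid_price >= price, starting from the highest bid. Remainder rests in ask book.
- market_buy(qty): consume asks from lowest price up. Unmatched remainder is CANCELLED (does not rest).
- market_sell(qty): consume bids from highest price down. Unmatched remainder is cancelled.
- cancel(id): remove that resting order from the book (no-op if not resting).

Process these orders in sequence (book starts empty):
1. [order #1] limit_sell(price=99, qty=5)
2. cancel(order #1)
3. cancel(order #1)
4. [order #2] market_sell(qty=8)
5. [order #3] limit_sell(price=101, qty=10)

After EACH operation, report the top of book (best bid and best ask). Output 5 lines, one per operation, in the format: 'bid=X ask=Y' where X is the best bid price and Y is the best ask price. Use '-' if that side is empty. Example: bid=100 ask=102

Answer: bid=- ask=99
bid=- ask=-
bid=- ask=-
bid=- ask=-
bid=- ask=101

Derivation:
After op 1 [order #1] limit_sell(price=99, qty=5): fills=none; bids=[-] asks=[#1:5@99]
After op 2 cancel(order #1): fills=none; bids=[-] asks=[-]
After op 3 cancel(order #1): fills=none; bids=[-] asks=[-]
After op 4 [order #2] market_sell(qty=8): fills=none; bids=[-] asks=[-]
After op 5 [order #3] limit_sell(price=101, qty=10): fills=none; bids=[-] asks=[#3:10@101]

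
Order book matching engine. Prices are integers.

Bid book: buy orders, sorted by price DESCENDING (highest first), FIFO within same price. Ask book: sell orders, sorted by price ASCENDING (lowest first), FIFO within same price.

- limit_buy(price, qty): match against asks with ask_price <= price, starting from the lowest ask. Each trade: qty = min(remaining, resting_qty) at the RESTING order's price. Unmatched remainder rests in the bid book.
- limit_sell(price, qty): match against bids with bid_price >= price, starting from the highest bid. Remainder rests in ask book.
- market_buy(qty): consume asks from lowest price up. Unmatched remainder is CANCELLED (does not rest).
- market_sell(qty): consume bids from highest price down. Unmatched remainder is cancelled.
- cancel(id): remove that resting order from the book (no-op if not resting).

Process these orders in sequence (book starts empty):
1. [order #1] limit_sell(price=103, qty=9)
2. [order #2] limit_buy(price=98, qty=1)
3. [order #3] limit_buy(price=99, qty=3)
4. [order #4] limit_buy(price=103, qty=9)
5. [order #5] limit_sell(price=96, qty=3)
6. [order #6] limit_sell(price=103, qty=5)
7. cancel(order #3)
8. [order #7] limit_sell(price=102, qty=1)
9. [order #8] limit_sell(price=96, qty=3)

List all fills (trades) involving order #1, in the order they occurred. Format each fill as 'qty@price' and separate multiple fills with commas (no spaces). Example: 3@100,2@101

After op 1 [order #1] limit_sell(price=103, qty=9): fills=none; bids=[-] asks=[#1:9@103]
After op 2 [order #2] limit_buy(price=98, qty=1): fills=none; bids=[#2:1@98] asks=[#1:9@103]
After op 3 [order #3] limit_buy(price=99, qty=3): fills=none; bids=[#3:3@99 #2:1@98] asks=[#1:9@103]
After op 4 [order #4] limit_buy(price=103, qty=9): fills=#4x#1:9@103; bids=[#3:3@99 #2:1@98] asks=[-]
After op 5 [order #5] limit_sell(price=96, qty=3): fills=#3x#5:3@99; bids=[#2:1@98] asks=[-]
After op 6 [order #6] limit_sell(price=103, qty=5): fills=none; bids=[#2:1@98] asks=[#6:5@103]
After op 7 cancel(order #3): fills=none; bids=[#2:1@98] asks=[#6:5@103]
After op 8 [order #7] limit_sell(price=102, qty=1): fills=none; bids=[#2:1@98] asks=[#7:1@102 #6:5@103]
After op 9 [order #8] limit_sell(price=96, qty=3): fills=#2x#8:1@98; bids=[-] asks=[#8:2@96 #7:1@102 #6:5@103]

Answer: 9@103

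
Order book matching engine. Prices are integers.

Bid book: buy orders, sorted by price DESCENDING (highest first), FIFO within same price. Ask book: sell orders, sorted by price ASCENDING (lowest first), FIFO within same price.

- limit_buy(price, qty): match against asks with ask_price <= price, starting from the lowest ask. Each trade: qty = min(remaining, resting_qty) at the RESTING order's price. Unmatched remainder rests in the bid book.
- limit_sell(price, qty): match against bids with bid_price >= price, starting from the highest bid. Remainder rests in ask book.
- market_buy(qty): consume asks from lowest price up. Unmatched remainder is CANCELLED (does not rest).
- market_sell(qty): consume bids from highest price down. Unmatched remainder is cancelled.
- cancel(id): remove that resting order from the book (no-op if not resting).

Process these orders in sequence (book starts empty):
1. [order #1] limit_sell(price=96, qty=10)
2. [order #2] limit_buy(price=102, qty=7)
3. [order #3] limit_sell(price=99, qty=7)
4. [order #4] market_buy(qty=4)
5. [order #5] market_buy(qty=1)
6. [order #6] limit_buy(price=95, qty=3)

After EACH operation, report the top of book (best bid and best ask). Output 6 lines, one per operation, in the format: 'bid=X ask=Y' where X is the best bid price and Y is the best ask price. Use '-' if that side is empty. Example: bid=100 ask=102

Answer: bid=- ask=96
bid=- ask=96
bid=- ask=96
bid=- ask=99
bid=- ask=99
bid=95 ask=99

Derivation:
After op 1 [order #1] limit_sell(price=96, qty=10): fills=none; bids=[-] asks=[#1:10@96]
After op 2 [order #2] limit_buy(price=102, qty=7): fills=#2x#1:7@96; bids=[-] asks=[#1:3@96]
After op 3 [order #3] limit_sell(price=99, qty=7): fills=none; bids=[-] asks=[#1:3@96 #3:7@99]
After op 4 [order #4] market_buy(qty=4): fills=#4x#1:3@96 #4x#3:1@99; bids=[-] asks=[#3:6@99]
After op 5 [order #5] market_buy(qty=1): fills=#5x#3:1@99; bids=[-] asks=[#3:5@99]
After op 6 [order #6] limit_buy(price=95, qty=3): fills=none; bids=[#6:3@95] asks=[#3:5@99]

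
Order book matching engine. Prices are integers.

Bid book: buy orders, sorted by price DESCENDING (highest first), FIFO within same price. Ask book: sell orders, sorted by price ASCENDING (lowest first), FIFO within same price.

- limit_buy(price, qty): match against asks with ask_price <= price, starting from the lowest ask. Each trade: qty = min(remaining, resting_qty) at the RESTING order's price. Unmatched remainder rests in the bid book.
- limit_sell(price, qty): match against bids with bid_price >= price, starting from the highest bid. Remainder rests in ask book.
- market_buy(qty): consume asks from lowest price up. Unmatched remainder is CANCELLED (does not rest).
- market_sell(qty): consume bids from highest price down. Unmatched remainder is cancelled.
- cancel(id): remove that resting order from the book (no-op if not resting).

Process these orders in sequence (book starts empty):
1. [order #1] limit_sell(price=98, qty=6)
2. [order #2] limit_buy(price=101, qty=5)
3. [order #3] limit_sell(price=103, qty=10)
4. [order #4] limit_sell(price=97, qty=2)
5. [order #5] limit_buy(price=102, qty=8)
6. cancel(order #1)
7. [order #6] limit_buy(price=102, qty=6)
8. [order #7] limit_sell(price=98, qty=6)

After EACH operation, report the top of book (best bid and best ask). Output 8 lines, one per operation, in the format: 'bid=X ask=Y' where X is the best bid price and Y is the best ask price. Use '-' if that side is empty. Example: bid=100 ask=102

After op 1 [order #1] limit_sell(price=98, qty=6): fills=none; bids=[-] asks=[#1:6@98]
After op 2 [order #2] limit_buy(price=101, qty=5): fills=#2x#1:5@98; bids=[-] asks=[#1:1@98]
After op 3 [order #3] limit_sell(price=103, qty=10): fills=none; bids=[-] asks=[#1:1@98 #3:10@103]
After op 4 [order #4] limit_sell(price=97, qty=2): fills=none; bids=[-] asks=[#4:2@97 #1:1@98 #3:10@103]
After op 5 [order #5] limit_buy(price=102, qty=8): fills=#5x#4:2@97 #5x#1:1@98; bids=[#5:5@102] asks=[#3:10@103]
After op 6 cancel(order #1): fills=none; bids=[#5:5@102] asks=[#3:10@103]
After op 7 [order #6] limit_buy(price=102, qty=6): fills=none; bids=[#5:5@102 #6:6@102] asks=[#3:10@103]
After op 8 [order #7] limit_sell(price=98, qty=6): fills=#5x#7:5@102 #6x#7:1@102; bids=[#6:5@102] asks=[#3:10@103]

Answer: bid=- ask=98
bid=- ask=98
bid=- ask=98
bid=- ask=97
bid=102 ask=103
bid=102 ask=103
bid=102 ask=103
bid=102 ask=103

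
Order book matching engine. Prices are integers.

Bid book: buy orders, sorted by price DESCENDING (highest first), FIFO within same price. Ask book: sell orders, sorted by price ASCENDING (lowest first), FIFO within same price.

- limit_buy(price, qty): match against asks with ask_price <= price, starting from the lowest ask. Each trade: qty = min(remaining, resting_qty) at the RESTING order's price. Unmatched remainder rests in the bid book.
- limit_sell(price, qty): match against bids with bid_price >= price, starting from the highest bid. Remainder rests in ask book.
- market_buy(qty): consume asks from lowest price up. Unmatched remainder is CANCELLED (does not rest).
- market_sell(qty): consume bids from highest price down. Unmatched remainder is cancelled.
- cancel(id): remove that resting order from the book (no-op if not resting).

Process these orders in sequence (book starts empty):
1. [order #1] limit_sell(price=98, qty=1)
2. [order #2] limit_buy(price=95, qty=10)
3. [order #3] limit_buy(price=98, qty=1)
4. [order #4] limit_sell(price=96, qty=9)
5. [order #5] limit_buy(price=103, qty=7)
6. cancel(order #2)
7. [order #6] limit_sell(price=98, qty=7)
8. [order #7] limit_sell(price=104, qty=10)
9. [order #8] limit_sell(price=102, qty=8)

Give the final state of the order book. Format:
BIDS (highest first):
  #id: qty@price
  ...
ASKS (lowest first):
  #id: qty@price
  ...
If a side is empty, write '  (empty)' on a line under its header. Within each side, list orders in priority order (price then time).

After op 1 [order #1] limit_sell(price=98, qty=1): fills=none; bids=[-] asks=[#1:1@98]
After op 2 [order #2] limit_buy(price=95, qty=10): fills=none; bids=[#2:10@95] asks=[#1:1@98]
After op 3 [order #3] limit_buy(price=98, qty=1): fills=#3x#1:1@98; bids=[#2:10@95] asks=[-]
After op 4 [order #4] limit_sell(price=96, qty=9): fills=none; bids=[#2:10@95] asks=[#4:9@96]
After op 5 [order #5] limit_buy(price=103, qty=7): fills=#5x#4:7@96; bids=[#2:10@95] asks=[#4:2@96]
After op 6 cancel(order #2): fills=none; bids=[-] asks=[#4:2@96]
After op 7 [order #6] limit_sell(price=98, qty=7): fills=none; bids=[-] asks=[#4:2@96 #6:7@98]
After op 8 [order #7] limit_sell(price=104, qty=10): fills=none; bids=[-] asks=[#4:2@96 #6:7@98 #7:10@104]
After op 9 [order #8] limit_sell(price=102, qty=8): fills=none; bids=[-] asks=[#4:2@96 #6:7@98 #8:8@102 #7:10@104]

Answer: BIDS (highest first):
  (empty)
ASKS (lowest first):
  #4: 2@96
  #6: 7@98
  #8: 8@102
  #7: 10@104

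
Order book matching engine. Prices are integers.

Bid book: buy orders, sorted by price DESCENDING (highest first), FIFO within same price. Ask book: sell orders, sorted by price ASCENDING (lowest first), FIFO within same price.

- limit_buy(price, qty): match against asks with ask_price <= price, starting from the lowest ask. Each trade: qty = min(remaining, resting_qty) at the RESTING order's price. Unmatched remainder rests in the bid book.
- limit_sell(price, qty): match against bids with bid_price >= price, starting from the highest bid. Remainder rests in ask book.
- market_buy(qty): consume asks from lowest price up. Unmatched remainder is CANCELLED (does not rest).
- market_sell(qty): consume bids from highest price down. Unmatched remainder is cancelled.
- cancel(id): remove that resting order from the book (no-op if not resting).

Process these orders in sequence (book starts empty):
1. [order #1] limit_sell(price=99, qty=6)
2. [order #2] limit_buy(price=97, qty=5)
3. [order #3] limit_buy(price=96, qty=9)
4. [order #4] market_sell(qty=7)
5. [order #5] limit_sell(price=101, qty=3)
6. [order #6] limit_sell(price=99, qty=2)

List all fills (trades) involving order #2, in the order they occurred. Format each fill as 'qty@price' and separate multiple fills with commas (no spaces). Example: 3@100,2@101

After op 1 [order #1] limit_sell(price=99, qty=6): fills=none; bids=[-] asks=[#1:6@99]
After op 2 [order #2] limit_buy(price=97, qty=5): fills=none; bids=[#2:5@97] asks=[#1:6@99]
After op 3 [order #3] limit_buy(price=96, qty=9): fills=none; bids=[#2:5@97 #3:9@96] asks=[#1:6@99]
After op 4 [order #4] market_sell(qty=7): fills=#2x#4:5@97 #3x#4:2@96; bids=[#3:7@96] asks=[#1:6@99]
After op 5 [order #5] limit_sell(price=101, qty=3): fills=none; bids=[#3:7@96] asks=[#1:6@99 #5:3@101]
After op 6 [order #6] limit_sell(price=99, qty=2): fills=none; bids=[#3:7@96] asks=[#1:6@99 #6:2@99 #5:3@101]

Answer: 5@97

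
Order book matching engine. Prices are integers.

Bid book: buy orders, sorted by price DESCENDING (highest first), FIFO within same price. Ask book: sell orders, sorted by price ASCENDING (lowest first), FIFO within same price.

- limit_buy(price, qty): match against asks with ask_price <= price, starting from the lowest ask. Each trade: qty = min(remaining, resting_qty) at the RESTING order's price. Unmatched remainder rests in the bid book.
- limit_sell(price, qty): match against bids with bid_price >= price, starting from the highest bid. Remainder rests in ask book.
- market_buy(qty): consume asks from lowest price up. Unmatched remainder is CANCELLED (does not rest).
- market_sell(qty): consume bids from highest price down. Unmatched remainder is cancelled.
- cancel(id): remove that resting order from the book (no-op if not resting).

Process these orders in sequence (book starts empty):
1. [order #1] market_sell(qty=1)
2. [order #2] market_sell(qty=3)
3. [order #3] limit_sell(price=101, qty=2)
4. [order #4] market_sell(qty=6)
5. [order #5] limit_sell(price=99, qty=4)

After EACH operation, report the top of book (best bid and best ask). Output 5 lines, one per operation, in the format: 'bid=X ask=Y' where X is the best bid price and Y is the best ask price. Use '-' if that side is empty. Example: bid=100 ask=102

Answer: bid=- ask=-
bid=- ask=-
bid=- ask=101
bid=- ask=101
bid=- ask=99

Derivation:
After op 1 [order #1] market_sell(qty=1): fills=none; bids=[-] asks=[-]
After op 2 [order #2] market_sell(qty=3): fills=none; bids=[-] asks=[-]
After op 3 [order #3] limit_sell(price=101, qty=2): fills=none; bids=[-] asks=[#3:2@101]
After op 4 [order #4] market_sell(qty=6): fills=none; bids=[-] asks=[#3:2@101]
After op 5 [order #5] limit_sell(price=99, qty=4): fills=none; bids=[-] asks=[#5:4@99 #3:2@101]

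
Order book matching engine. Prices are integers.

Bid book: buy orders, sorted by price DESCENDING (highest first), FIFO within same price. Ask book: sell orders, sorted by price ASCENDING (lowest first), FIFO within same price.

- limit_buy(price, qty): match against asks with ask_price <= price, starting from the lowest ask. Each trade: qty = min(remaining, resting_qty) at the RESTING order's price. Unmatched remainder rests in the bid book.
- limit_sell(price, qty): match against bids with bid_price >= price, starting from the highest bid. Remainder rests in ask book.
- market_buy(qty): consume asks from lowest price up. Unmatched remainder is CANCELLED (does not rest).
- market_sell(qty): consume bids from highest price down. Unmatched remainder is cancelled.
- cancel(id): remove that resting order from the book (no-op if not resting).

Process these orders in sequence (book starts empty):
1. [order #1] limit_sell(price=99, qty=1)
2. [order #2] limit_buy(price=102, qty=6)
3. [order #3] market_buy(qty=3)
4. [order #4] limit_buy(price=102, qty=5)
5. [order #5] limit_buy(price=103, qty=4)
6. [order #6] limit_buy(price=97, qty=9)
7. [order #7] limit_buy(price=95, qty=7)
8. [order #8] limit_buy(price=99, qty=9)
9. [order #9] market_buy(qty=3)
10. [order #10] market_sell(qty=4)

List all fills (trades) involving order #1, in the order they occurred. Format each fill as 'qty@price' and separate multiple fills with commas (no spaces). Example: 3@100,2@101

After op 1 [order #1] limit_sell(price=99, qty=1): fills=none; bids=[-] asks=[#1:1@99]
After op 2 [order #2] limit_buy(price=102, qty=6): fills=#2x#1:1@99; bids=[#2:5@102] asks=[-]
After op 3 [order #3] market_buy(qty=3): fills=none; bids=[#2:5@102] asks=[-]
After op 4 [order #4] limit_buy(price=102, qty=5): fills=none; bids=[#2:5@102 #4:5@102] asks=[-]
After op 5 [order #5] limit_buy(price=103, qty=4): fills=none; bids=[#5:4@103 #2:5@102 #4:5@102] asks=[-]
After op 6 [order #6] limit_buy(price=97, qty=9): fills=none; bids=[#5:4@103 #2:5@102 #4:5@102 #6:9@97] asks=[-]
After op 7 [order #7] limit_buy(price=95, qty=7): fills=none; bids=[#5:4@103 #2:5@102 #4:5@102 #6:9@97 #7:7@95] asks=[-]
After op 8 [order #8] limit_buy(price=99, qty=9): fills=none; bids=[#5:4@103 #2:5@102 #4:5@102 #8:9@99 #6:9@97 #7:7@95] asks=[-]
After op 9 [order #9] market_buy(qty=3): fills=none; bids=[#5:4@103 #2:5@102 #4:5@102 #8:9@99 #6:9@97 #7:7@95] asks=[-]
After op 10 [order #10] market_sell(qty=4): fills=#5x#10:4@103; bids=[#2:5@102 #4:5@102 #8:9@99 #6:9@97 #7:7@95] asks=[-]

Answer: 1@99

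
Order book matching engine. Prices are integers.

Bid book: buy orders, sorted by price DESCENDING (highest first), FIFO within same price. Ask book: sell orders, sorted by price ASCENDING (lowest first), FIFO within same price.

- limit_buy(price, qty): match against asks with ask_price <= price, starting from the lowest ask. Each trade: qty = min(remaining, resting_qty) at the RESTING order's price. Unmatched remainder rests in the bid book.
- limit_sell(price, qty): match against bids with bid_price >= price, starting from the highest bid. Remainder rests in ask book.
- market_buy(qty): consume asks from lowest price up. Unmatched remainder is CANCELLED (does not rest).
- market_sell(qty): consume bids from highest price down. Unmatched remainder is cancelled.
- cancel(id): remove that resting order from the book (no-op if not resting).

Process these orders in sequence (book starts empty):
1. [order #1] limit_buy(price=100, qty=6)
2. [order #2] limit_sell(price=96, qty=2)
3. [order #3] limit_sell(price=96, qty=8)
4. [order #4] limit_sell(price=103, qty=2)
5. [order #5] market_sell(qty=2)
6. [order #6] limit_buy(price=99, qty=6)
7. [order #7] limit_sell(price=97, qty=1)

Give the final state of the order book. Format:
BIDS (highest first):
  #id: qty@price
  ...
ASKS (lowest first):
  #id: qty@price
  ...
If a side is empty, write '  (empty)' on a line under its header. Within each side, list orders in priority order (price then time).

After op 1 [order #1] limit_buy(price=100, qty=6): fills=none; bids=[#1:6@100] asks=[-]
After op 2 [order #2] limit_sell(price=96, qty=2): fills=#1x#2:2@100; bids=[#1:4@100] asks=[-]
After op 3 [order #3] limit_sell(price=96, qty=8): fills=#1x#3:4@100; bids=[-] asks=[#3:4@96]
After op 4 [order #4] limit_sell(price=103, qty=2): fills=none; bids=[-] asks=[#3:4@96 #4:2@103]
After op 5 [order #5] market_sell(qty=2): fills=none; bids=[-] asks=[#3:4@96 #4:2@103]
After op 6 [order #6] limit_buy(price=99, qty=6): fills=#6x#3:4@96; bids=[#6:2@99] asks=[#4:2@103]
After op 7 [order #7] limit_sell(price=97, qty=1): fills=#6x#7:1@99; bids=[#6:1@99] asks=[#4:2@103]

Answer: BIDS (highest first):
  #6: 1@99
ASKS (lowest first):
  #4: 2@103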